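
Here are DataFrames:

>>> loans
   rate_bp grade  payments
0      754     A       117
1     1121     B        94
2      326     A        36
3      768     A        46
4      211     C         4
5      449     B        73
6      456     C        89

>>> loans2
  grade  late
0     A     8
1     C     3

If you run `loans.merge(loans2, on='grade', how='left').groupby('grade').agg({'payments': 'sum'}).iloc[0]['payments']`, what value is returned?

merge on 'grade' (how='left') → 7 rows:
   rate_bp grade  payments  late
0      754     A       117   8.0
1     1121     B        94   NaN
2      326     A        36   8.0
3      768     A        46   8.0
4      211     C         4   3.0
5      449     B        73   NaN
6      456     C        89   3.0
group by grade, sum of payments:
       payments
grade          
A           199
B           167
C            93

199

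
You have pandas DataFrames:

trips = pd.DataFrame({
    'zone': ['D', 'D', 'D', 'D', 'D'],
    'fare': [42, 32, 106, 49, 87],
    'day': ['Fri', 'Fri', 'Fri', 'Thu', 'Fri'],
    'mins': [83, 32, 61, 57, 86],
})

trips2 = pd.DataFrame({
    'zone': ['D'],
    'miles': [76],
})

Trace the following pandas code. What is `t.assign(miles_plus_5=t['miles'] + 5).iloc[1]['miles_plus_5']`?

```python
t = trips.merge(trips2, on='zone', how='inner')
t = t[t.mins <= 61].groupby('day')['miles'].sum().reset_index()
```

81

merge on 'zone' (how='inner') → 5 rows:
  zone  fare  day  mins  miles
0    D    42  Fri    83     76
1    D    32  Fri    32     76
2    D   106  Fri    61     76
3    D    49  Thu    57     76
4    D    87  Fri    86     76
filter rows where mins <= 61:
  zone  fare  day  mins  miles
1    D    32  Fri    32     76
2    D   106  Fri    61     76
3    D    49  Thu    57     76
group by day, sum of miles:
day
Fri    152
Thu     76
Name: miles, dtype: int64
reset_index():
   day  miles
0  Fri    152
1  Thu     76
add column miles_plus_5 = t['miles'] + 5:
   day  miles  miles_plus_5
0  Fri    152           157
1  Thu     76            81
Hence 81.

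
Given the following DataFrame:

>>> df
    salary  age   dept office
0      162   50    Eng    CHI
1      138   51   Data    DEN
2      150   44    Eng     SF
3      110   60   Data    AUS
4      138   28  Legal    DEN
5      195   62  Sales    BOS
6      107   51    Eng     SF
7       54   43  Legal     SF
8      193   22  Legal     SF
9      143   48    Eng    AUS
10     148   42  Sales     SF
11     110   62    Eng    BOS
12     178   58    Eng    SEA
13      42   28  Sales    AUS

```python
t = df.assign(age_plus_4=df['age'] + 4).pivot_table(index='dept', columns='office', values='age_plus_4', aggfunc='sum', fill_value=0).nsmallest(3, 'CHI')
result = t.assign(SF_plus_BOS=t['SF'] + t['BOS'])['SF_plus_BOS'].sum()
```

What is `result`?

add column age_plus_4 = df['age'] + 4:
    salary  age   dept office  age_plus_4
0      162   50    Eng    CHI          54
1      138   51   Data    DEN          55
2      150   44    Eng     SF          48
3      110   60   Data    AUS          64
4      138   28  Legal    DEN          32
5      195   62  Sales    BOS          66
6      107   51    Eng     SF          55
7       54   43  Legal     SF          47
8      193   22  Legal     SF          26
9      143   48    Eng    AUS          52
10     148   42  Sales     SF          46
11     110   62    Eng    BOS          66
12     178   58    Eng    SEA          62
13      42   28  Sales    AUS          32
pivot: rows=dept, cols=office, sum(age_plus_4):
office  AUS  BOS  CHI  DEN  SEA   SF
dept                                
Data     64    0    0   55    0    0
Eng      52   66   54    0   62  103
Legal     0    0    0   32    0   73
Sales    32   66    0    0    0   46
take 3 rows with smallest CHI:
office  AUS  BOS  CHI  DEN  SEA  SF
dept                               
Data     64    0    0   55    0   0
Legal     0    0    0   32    0  73
Sales    32   66    0    0    0  46
add column SF_plus_BOS = t['SF'] + t['BOS']:
office  AUS  BOS  CHI  DEN  SEA  SF  SF_plus_BOS
dept                                            
Data     64    0    0   55    0   0            0
Legal     0    0    0   32    0  73           73
Sales    32   66    0    0    0  46          112
Finally, sum of column 'SF_plus_BOS' = 185.

185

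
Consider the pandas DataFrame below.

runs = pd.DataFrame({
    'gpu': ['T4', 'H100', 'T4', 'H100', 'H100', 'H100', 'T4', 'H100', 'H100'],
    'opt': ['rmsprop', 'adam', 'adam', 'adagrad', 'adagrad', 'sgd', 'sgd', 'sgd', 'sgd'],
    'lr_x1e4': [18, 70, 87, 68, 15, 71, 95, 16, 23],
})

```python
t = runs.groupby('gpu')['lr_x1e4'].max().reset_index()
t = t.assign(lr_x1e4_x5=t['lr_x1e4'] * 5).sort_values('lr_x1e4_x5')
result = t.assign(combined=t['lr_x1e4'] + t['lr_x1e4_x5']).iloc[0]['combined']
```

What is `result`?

group by gpu, max of lr_x1e4:
gpu
H100    71
T4      95
Name: lr_x1e4, dtype: int64
reset_index():
    gpu  lr_x1e4
0  H100       71
1    T4       95
add column lr_x1e4_x5 = t['lr_x1e4'] * 5:
    gpu  lr_x1e4  lr_x1e4_x5
0  H100       71         355
1    T4       95         475
sort by lr_x1e4_x5:
    gpu  lr_x1e4  lr_x1e4_x5
0  H100       71         355
1    T4       95         475
add column combined = t['lr_x1e4'] + t['lr_x1e4_x5']:
    gpu  lr_x1e4  lr_x1e4_x5  combined
0  H100       71         355       426
1    T4       95         475       570

426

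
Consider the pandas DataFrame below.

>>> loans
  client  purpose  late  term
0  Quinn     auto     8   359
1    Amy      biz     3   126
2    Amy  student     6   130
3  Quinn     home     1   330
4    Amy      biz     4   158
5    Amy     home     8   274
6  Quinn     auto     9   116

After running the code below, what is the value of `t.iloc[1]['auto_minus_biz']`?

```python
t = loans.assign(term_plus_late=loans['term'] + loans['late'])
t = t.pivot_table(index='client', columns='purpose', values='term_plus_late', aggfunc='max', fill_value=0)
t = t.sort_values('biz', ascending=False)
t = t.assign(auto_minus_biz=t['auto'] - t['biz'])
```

367

add column term_plus_late = loans['term'] + loans['late']:
  client  purpose  late  term  term_plus_late
0  Quinn     auto     8   359             367
1    Amy      biz     3   126             129
2    Amy  student     6   130             136
3  Quinn     home     1   330             331
4    Amy      biz     4   158             162
5    Amy     home     8   274             282
6  Quinn     auto     9   116             125
pivot: rows=client, cols=purpose, max(term_plus_late):
purpose  auto  biz  home  student
client                           
Amy         0  162   282      136
Quinn     367    0   331        0
sort by biz descending:
purpose  auto  biz  home  student
client                           
Amy         0  162   282      136
Quinn     367    0   331        0
add column auto_minus_biz = t['auto'] - t['biz']:
purpose  auto  biz  home  student  auto_minus_biz
client                                           
Amy         0  162   282      136            -162
Quinn     367    0   331        0             367
Finally, value at position 1, column 'auto_minus_biz' = 367.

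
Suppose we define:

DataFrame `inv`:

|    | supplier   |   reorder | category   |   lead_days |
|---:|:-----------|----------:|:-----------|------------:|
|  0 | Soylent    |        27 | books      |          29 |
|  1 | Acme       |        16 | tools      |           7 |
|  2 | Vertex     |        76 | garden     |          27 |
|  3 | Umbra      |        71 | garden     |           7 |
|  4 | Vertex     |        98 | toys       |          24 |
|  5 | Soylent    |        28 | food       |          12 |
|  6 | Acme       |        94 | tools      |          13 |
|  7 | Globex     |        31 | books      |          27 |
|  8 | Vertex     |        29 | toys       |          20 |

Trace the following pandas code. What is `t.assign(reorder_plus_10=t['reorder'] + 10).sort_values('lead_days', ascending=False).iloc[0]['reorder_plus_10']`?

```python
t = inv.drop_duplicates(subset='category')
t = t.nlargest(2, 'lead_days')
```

37

drop duplicate category (keep=first):
  supplier  reorder category  lead_days
0  Soylent       27    books         29
1     Acme       16    tools          7
2   Vertex       76   garden         27
4   Vertex       98     toys         24
5  Soylent       28     food         12
take 2 rows with largest lead_days:
  supplier  reorder category  lead_days
0  Soylent       27    books         29
2   Vertex       76   garden         27
add column reorder_plus_10 = t['reorder'] + 10:
  supplier  reorder category  lead_days  reorder_plus_10
0  Soylent       27    books         29               37
2   Vertex       76   garden         27               86
sort by lead_days descending:
  supplier  reorder category  lead_days  reorder_plus_10
0  Soylent       27    books         29               37
2   Vertex       76   garden         27               86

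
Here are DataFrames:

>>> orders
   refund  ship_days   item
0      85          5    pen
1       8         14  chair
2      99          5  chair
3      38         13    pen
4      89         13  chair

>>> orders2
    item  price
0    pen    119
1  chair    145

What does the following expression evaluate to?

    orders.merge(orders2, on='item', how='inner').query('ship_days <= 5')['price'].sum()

264

merge on 'item' (how='inner') → 5 rows:
   refund  ship_days   item  price
0      85          5    pen    119
1       8         14  chair    145
2      99          5  chair    145
3      38         13    pen    119
4      89         13  chair    145
filter rows where ship_days <= 5:
   refund  ship_days   item  price
0      85          5    pen    119
2      99          5  chair    145
sum of column 'price' → 264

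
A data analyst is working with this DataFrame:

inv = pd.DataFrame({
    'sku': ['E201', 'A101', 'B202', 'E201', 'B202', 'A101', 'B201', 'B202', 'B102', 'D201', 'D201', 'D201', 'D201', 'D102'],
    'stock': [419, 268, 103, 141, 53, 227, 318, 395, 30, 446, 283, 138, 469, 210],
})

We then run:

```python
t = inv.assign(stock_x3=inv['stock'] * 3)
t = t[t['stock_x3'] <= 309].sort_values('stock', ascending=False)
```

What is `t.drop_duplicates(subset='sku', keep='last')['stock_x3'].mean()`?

add column stock_x3 = inv['stock'] * 3:
     sku  stock  stock_x3
0   E201    419      1257
1   A101    268       804
2   B202    103       309
3   E201    141       423
4   B202     53       159
5   A101    227       681
6   B201    318       954
7   B202    395      1185
8   B102     30        90
9   D201    446      1338
10  D201    283       849
11  D201    138       414
12  D201    469      1407
13  D102    210       630
filter rows where stock_x3 <= 309:
    sku  stock  stock_x3
2  B202    103       309
4  B202     53       159
8  B102     30        90
sort by stock descending:
    sku  stock  stock_x3
2  B202    103       309
4  B202     53       159
8  B102     30        90
drop duplicate sku (keep=last):
    sku  stock  stock_x3
4  B202     53       159
8  B102     30        90
Taking the mean of column 'stock_x3' gives 124.5.

124.5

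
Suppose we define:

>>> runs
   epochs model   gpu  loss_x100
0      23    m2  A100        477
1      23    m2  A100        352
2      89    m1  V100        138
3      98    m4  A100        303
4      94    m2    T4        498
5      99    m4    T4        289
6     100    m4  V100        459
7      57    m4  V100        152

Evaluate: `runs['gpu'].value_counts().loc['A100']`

value_counts of gpu:
gpu
A100    3
V100    3
T4      2
Name: count, dtype: int64

3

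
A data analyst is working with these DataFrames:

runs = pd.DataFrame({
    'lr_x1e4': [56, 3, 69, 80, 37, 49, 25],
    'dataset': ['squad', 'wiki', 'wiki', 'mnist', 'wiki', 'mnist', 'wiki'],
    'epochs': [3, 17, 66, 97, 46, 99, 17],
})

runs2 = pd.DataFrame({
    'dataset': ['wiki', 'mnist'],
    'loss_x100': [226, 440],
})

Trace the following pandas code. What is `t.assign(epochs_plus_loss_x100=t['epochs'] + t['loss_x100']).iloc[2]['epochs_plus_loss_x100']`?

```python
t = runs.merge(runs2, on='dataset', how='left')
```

292.0

merge on 'dataset' (how='left') → 7 rows:
   lr_x1e4 dataset  epochs  loss_x100
0       56   squad       3        NaN
1        3    wiki      17      226.0
2       69    wiki      66      226.0
3       80   mnist      97      440.0
4       37    wiki      46      226.0
5       49   mnist      99      440.0
6       25    wiki      17      226.0
add column epochs_plus_loss_x100 = t['epochs'] + t['loss_x100']:
   lr_x1e4 dataset  epochs  loss_x100  epochs_plus_loss_x100
0       56   squad       3        NaN                    NaN
1        3    wiki      17      226.0                  243.0
2       69    wiki      66      226.0                  292.0
3       80   mnist      97      440.0                  537.0
4       37    wiki      46      226.0                  272.0
5       49   mnist      99      440.0                  539.0
6       25    wiki      17      226.0                  243.0
Finally, value at position 2, column 'epochs_plus_loss_x100' = 292.0.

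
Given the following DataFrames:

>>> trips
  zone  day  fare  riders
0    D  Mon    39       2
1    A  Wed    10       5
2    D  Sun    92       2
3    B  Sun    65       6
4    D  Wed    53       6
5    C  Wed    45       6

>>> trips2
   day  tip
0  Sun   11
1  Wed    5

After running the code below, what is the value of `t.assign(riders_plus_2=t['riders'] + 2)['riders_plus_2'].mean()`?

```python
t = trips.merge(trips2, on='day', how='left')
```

6.5

merge on 'day' (how='left') → 6 rows:
  zone  day  fare  riders   tip
0    D  Mon    39       2   NaN
1    A  Wed    10       5   5.0
2    D  Sun    92       2  11.0
3    B  Sun    65       6  11.0
4    D  Wed    53       6   5.0
5    C  Wed    45       6   5.0
add column riders_plus_2 = t['riders'] + 2:
  zone  day  fare  riders   tip  riders_plus_2
0    D  Mon    39       2   NaN              4
1    A  Wed    10       5   5.0              7
2    D  Sun    92       2  11.0              4
3    B  Sun    65       6  11.0              8
4    D  Wed    53       6   5.0              8
5    C  Wed    45       6   5.0              8
Taking the mean of column 'riders_plus_2' gives 6.5.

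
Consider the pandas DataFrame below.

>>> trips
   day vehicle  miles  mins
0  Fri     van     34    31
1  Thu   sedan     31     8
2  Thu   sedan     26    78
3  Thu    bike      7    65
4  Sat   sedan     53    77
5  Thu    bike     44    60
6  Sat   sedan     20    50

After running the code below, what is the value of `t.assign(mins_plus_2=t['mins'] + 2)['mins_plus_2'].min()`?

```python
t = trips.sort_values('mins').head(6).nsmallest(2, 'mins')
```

sort by mins:
   day vehicle  miles  mins
1  Thu   sedan     31     8
0  Fri     van     34    31
6  Sat   sedan     20    50
5  Thu    bike     44    60
3  Thu    bike      7    65
4  Sat   sedan     53    77
2  Thu   sedan     26    78
take first 6 rows:
   day vehicle  miles  mins
1  Thu   sedan     31     8
0  Fri     van     34    31
6  Sat   sedan     20    50
5  Thu    bike     44    60
3  Thu    bike      7    65
4  Sat   sedan     53    77
take 2 rows with smallest mins:
   day vehicle  miles  mins
1  Thu   sedan     31     8
0  Fri     van     34    31
add column mins_plus_2 = t['mins'] + 2:
   day vehicle  miles  mins  mins_plus_2
1  Thu   sedan     31     8           10
0  Fri     van     34    31           33
Taking the min of column 'mins_plus_2' gives 10.

10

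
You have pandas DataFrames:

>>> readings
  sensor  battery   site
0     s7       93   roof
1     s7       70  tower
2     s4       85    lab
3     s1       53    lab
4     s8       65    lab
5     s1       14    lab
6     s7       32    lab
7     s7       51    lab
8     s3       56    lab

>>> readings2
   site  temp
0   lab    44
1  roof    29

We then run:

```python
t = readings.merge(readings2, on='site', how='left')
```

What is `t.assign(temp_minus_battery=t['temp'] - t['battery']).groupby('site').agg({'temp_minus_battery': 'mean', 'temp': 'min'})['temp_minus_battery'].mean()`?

-35.4285714286

merge on 'site' (how='left') → 9 rows:
  sensor  battery   site  temp
0     s7       93   roof  29.0
1     s7       70  tower   NaN
2     s4       85    lab  44.0
3     s1       53    lab  44.0
4     s8       65    lab  44.0
5     s1       14    lab  44.0
6     s7       32    lab  44.0
7     s7       51    lab  44.0
8     s3       56    lab  44.0
add column temp_minus_battery = t['temp'] - t['battery']:
  sensor  battery   site  temp  temp_minus_battery
0     s7       93   roof  29.0               -64.0
1     s7       70  tower   NaN                 NaN
2     s4       85    lab  44.0               -41.0
3     s1       53    lab  44.0                -9.0
4     s8       65    lab  44.0               -21.0
5     s1       14    lab  44.0                30.0
6     s7       32    lab  44.0                12.0
7     s7       51    lab  44.0                -7.0
8     s3       56    lab  44.0               -12.0
group by site: mean(temp_minus_battery), min(temp):
       temp_minus_battery  temp
site                           
lab             -6.857143  44.0
roof           -64.000000  29.0
tower                 NaN   NaN
Finally, mean of column 'temp_minus_battery' = -35.4285714286.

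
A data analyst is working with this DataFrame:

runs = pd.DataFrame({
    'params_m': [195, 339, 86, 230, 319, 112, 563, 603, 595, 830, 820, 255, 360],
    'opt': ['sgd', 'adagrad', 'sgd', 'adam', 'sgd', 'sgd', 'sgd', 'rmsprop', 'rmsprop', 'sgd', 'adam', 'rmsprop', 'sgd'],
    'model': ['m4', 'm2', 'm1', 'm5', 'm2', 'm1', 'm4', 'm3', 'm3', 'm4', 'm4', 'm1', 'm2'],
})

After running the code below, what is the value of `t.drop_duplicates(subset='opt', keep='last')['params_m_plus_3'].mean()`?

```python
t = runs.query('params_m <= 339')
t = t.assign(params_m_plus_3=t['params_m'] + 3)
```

filter rows where params_m <= 339:
    params_m      opt model
0        195      sgd    m4
1        339  adagrad    m2
2         86      sgd    m1
3        230     adam    m5
4        319      sgd    m2
5        112      sgd    m1
11       255  rmsprop    m1
add column params_m_plus_3 = t['params_m'] + 3:
    params_m      opt model  params_m_plus_3
0        195      sgd    m4              198
1        339  adagrad    m2              342
2         86      sgd    m1               89
3        230     adam    m5              233
4        319      sgd    m2              322
5        112      sgd    m1              115
11       255  rmsprop    m1              258
drop duplicate opt (keep=last):
    params_m      opt model  params_m_plus_3
1        339  adagrad    m2              342
3        230     adam    m5              233
5        112      sgd    m1              115
11       255  rmsprop    m1              258
Then the mean of column 'params_m_plus_3': 237.0

237.0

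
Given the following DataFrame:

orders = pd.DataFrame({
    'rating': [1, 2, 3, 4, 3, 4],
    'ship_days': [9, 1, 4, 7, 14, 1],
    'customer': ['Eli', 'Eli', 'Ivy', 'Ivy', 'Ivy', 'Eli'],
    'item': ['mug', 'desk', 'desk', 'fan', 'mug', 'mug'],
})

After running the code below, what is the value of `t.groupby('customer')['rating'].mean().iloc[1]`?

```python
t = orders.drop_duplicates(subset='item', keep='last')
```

drop duplicate item (keep=last):
   rating  ship_days customer  item
2       3          4      Ivy  desk
3       4          7      Ivy   fan
5       4          1      Eli   mug
group by customer, mean of rating:
customer
Eli    4.0
Ivy    3.5
Name: rating, dtype: float64
Reading off the value at position 1, we get 3.5.

3.5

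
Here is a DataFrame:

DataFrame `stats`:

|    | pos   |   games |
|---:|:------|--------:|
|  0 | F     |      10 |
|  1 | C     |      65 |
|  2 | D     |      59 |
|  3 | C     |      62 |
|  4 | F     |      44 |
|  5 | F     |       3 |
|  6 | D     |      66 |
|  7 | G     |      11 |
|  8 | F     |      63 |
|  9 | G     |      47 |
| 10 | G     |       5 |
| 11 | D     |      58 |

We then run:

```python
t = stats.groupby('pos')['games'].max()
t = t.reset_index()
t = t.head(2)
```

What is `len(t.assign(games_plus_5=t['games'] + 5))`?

group by pos, max of games:
pos
C    65
D    66
F    63
G    47
Name: games, dtype: int64
reset_index():
  pos  games
0   C     65
1   D     66
2   F     63
3   G     47
take first 2 rows:
  pos  games
0   C     65
1   D     66
add column games_plus_5 = t['games'] + 5:
  pos  games  games_plus_5
0   C     65            70
1   D     66            71
Hence 2.

2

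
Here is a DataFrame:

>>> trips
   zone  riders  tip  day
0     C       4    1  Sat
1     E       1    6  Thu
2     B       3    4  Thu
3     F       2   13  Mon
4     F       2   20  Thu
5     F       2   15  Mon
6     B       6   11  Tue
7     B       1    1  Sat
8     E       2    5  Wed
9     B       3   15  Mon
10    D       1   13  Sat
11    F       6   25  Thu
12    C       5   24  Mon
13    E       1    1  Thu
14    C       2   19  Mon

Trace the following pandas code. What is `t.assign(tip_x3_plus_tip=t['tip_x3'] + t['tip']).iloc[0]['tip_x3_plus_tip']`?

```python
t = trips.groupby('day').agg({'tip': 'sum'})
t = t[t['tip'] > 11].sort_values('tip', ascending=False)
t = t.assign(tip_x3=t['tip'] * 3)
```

group by day, sum of tip:
     tip
day     
Mon   86
Sat   15
Thu   56
Tue   11
Wed    5
filter rows where tip > 11:
     tip
day     
Mon   86
Sat   15
Thu   56
sort by tip descending:
     tip
day     
Mon   86
Thu   56
Sat   15
add column tip_x3 = t['tip'] * 3:
     tip  tip_x3
day             
Mon   86     258
Thu   56     168
Sat   15      45
add column tip_x3_plus_tip = t['tip_x3'] + t['tip']:
     tip  tip_x3  tip_x3_plus_tip
day                              
Mon   86     258              344
Thu   56     168              224
Sat   15      45               60

344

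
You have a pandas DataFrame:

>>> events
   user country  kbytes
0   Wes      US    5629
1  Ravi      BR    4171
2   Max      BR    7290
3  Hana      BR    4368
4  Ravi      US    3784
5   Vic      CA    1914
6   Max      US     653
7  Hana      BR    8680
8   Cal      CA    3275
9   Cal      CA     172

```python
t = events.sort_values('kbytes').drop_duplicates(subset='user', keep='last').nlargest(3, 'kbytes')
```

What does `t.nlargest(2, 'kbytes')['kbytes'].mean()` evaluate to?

sort by kbytes:
   user country  kbytes
9   Cal      CA     172
6   Max      US     653
5   Vic      CA    1914
8   Cal      CA    3275
4  Ravi      US    3784
1  Ravi      BR    4171
3  Hana      BR    4368
0   Wes      US    5629
2   Max      BR    7290
7  Hana      BR    8680
drop duplicate user (keep=last):
   user country  kbytes
5   Vic      CA    1914
8   Cal      CA    3275
1  Ravi      BR    4171
0   Wes      US    5629
2   Max      BR    7290
7  Hana      BR    8680
take 3 rows with largest kbytes:
   user country  kbytes
7  Hana      BR    8680
2   Max      BR    7290
0   Wes      US    5629
take 2 rows with largest kbytes:
   user country  kbytes
7  Hana      BR    8680
2   Max      BR    7290
Reading off the mean of column 'kbytes', we get 7985.0.

7985.0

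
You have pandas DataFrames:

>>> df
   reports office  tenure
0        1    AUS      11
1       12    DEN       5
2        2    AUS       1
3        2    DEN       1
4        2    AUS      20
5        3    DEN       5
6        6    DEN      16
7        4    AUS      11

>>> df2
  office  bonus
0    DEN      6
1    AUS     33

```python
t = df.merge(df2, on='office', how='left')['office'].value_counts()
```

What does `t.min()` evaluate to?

4

merge on 'office' (how='left') → 8 rows:
   reports office  tenure  bonus
0        1    AUS      11     33
1       12    DEN       5      6
2        2    AUS       1     33
3        2    DEN       1      6
4        2    AUS      20     33
5        3    DEN       5      6
6        6    DEN      16      6
7        4    AUS      11     33
value_counts of office:
office
AUS    4
DEN    4
Name: count, dtype: int64
Taking the min of the resulting series gives 4.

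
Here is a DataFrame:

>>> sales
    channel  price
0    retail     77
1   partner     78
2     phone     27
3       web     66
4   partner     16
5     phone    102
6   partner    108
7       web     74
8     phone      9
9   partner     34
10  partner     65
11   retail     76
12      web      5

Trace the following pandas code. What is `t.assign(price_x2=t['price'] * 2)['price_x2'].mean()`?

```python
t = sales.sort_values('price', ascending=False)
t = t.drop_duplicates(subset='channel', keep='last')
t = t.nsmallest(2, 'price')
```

sort by price descending:
    channel  price
6   partner    108
5     phone    102
1   partner     78
0    retail     77
11   retail     76
7       web     74
3       web     66
10  partner     65
9   partner     34
2     phone     27
4   partner     16
8     phone      9
12      web      5
drop duplicate channel (keep=last):
    channel  price
11   retail     76
4   partner     16
8     phone      9
12      web      5
take 2 rows with smallest price:
   channel  price
12     web      5
8    phone      9
add column price_x2 = t['price'] * 2:
   channel  price  price_x2
12     web      5        10
8    phone      9        18

14.0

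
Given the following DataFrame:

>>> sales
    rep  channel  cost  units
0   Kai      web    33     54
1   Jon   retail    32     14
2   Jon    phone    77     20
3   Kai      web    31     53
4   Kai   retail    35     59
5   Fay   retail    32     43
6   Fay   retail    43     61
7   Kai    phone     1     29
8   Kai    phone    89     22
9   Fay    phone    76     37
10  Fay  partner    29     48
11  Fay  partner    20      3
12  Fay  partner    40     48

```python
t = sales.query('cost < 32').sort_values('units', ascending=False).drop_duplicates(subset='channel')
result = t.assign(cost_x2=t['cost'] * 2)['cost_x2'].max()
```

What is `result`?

filter rows where cost < 32:
    rep  channel  cost  units
3   Kai      web    31     53
7   Kai    phone     1     29
10  Fay  partner    29     48
11  Fay  partner    20      3
sort by units descending:
    rep  channel  cost  units
3   Kai      web    31     53
10  Fay  partner    29     48
7   Kai    phone     1     29
11  Fay  partner    20      3
drop duplicate channel (keep=first):
    rep  channel  cost  units
3   Kai      web    31     53
10  Fay  partner    29     48
7   Kai    phone     1     29
add column cost_x2 = t['cost'] * 2:
    rep  channel  cost  units  cost_x2
3   Kai      web    31     53       62
10  Fay  partner    29     48       58
7   Kai    phone     1     29        2
Reading off the max of column 'cost_x2', we get 62.

62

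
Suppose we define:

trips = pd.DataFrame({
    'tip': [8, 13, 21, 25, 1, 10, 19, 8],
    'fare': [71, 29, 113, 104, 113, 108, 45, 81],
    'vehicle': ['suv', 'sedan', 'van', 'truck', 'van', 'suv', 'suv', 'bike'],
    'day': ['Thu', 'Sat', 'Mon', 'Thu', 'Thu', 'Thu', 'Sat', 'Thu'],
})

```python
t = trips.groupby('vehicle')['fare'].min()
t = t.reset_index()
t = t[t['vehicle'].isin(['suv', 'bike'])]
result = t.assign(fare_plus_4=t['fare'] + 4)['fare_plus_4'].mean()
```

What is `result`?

group by vehicle, min of fare:
vehicle
bike      81
sedan     29
suv       45
truck    104
van      113
Name: fare, dtype: int64
reset_index():
  vehicle  fare
0    bike    81
1   sedan    29
2     suv    45
3   truck   104
4     van   113
filter rows where vehicle in ['suv', 'bike']:
  vehicle  fare
0    bike    81
2     suv    45
add column fare_plus_4 = t['fare'] + 4:
  vehicle  fare  fare_plus_4
0    bike    81           85
2     suv    45           49
Finally, mean of column 'fare_plus_4' = 67.0.

67.0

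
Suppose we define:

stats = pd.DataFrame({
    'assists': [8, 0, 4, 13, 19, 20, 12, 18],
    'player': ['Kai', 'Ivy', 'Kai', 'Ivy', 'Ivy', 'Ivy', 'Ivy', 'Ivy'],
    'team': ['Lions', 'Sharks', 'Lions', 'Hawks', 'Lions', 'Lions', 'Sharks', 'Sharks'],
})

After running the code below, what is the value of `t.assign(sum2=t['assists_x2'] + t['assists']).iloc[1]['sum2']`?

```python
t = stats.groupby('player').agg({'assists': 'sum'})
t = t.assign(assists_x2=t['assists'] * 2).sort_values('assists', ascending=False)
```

36

group by player, sum of assists:
        assists
player         
Ivy          82
Kai          12
add column assists_x2 = t['assists'] * 2:
        assists  assists_x2
player                     
Ivy          82         164
Kai          12          24
sort by assists descending:
        assists  assists_x2
player                     
Ivy          82         164
Kai          12          24
add column sum2 = t['assists_x2'] + t['assists']:
        assists  assists_x2  sum2
player                           
Ivy          82         164   246
Kai          12          24    36
Hence 36.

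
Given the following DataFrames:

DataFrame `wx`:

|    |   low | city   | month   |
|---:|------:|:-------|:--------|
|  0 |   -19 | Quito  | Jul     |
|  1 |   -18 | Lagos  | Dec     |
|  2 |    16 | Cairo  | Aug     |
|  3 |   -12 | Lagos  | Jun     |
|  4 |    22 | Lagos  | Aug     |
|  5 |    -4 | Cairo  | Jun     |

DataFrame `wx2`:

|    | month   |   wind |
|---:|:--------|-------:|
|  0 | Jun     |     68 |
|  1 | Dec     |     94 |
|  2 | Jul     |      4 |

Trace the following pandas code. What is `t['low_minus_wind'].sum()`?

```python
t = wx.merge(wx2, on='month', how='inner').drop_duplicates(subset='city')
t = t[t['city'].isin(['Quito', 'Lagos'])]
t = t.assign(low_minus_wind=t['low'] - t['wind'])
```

merge on 'month' (how='inner') → 4 rows:
   low   city month  wind
0  -19  Quito   Jul     4
1  -18  Lagos   Dec    94
2  -12  Lagos   Jun    68
3   -4  Cairo   Jun    68
drop duplicate city (keep=first):
   low   city month  wind
0  -19  Quito   Jul     4
1  -18  Lagos   Dec    94
3   -4  Cairo   Jun    68
filter rows where city in ['Quito', 'Lagos']:
   low   city month  wind
0  -19  Quito   Jul     4
1  -18  Lagos   Dec    94
add column low_minus_wind = t['low'] - t['wind']:
   low   city month  wind  low_minus_wind
0  -19  Quito   Jul     4             -23
1  -18  Lagos   Dec    94            -112
Reading off the sum of column 'low_minus_wind', we get -135.

-135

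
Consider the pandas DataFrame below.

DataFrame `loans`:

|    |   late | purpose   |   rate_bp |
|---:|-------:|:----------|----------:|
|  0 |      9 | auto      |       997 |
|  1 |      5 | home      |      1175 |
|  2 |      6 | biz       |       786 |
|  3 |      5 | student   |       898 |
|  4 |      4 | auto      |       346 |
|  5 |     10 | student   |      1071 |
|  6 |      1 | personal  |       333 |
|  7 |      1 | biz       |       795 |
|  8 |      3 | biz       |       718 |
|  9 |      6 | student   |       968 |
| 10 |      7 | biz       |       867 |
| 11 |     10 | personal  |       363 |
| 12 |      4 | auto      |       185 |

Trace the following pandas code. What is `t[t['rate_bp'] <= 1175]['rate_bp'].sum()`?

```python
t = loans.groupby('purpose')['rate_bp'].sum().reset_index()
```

group by purpose, sum of rate_bp:
purpose
auto        1528
biz         3166
home        1175
personal     696
student     2937
Name: rate_bp, dtype: int64
reset_index():
    purpose  rate_bp
0      auto     1528
1       biz     3166
2      home     1175
3  personal      696
4   student     2937
filter rows where rate_bp <= 1175:
    purpose  rate_bp
2      home     1175
3  personal      696
So sum() = 1871.

1871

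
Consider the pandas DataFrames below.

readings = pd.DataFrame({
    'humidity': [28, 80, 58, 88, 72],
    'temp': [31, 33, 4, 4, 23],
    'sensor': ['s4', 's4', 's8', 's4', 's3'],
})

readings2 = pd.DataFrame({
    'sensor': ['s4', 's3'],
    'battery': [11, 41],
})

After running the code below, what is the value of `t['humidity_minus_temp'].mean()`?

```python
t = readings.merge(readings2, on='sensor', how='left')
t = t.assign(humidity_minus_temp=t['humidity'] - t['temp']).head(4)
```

merge on 'sensor' (how='left') → 5 rows:
   humidity  temp sensor  battery
0        28    31     s4     11.0
1        80    33     s4     11.0
2        58     4     s8      NaN
3        88     4     s4     11.0
4        72    23     s3     41.0
add column humidity_minus_temp = t['humidity'] - t['temp']:
   humidity  temp sensor  battery  humidity_minus_temp
0        28    31     s4     11.0                   -3
1        80    33     s4     11.0                   47
2        58     4     s8      NaN                   54
3        88     4     s4     11.0                   84
4        72    23     s3     41.0                   49
take first 4 rows:
   humidity  temp sensor  battery  humidity_minus_temp
0        28    31     s4     11.0                   -3
1        80    33     s4     11.0                   47
2        58     4     s8      NaN                   54
3        88     4     s4     11.0                   84

45.5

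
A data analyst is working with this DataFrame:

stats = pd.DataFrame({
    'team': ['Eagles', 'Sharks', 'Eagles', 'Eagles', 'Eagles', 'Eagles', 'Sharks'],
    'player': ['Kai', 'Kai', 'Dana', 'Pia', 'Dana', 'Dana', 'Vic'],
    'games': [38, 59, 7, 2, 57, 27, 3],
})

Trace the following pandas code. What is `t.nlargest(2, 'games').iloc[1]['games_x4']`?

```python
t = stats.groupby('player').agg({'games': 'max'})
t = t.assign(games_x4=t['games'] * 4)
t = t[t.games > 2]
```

group by player, max of games:
        games
player       
Dana       57
Kai        59
Pia         2
Vic         3
add column games_x4 = t['games'] * 4:
        games  games_x4
player                 
Dana       57       228
Kai        59       236
Pia         2         8
Vic         3        12
filter rows where games > 2:
        games  games_x4
player                 
Dana       57       228
Kai        59       236
Vic         3        12
take 2 rows with largest games:
        games  games_x4
player                 
Kai        59       236
Dana       57       228
Hence 228.

228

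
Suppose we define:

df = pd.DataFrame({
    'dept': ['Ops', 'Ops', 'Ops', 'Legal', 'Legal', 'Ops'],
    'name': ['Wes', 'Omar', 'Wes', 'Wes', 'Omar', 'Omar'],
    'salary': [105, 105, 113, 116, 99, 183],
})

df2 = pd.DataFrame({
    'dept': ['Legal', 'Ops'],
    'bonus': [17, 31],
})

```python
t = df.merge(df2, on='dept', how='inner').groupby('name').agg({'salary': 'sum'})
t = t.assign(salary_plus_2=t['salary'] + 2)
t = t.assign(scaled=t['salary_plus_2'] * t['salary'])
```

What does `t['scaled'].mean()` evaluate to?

131383.5

merge on 'dept' (how='inner') → 6 rows:
    dept  name  salary  bonus
0    Ops   Wes     105     31
1    Ops  Omar     105     31
2    Ops   Wes     113     31
3  Legal   Wes     116     17
4  Legal  Omar      99     17
5    Ops  Omar     183     31
group by name, sum of salary:
      salary
name        
Omar     387
Wes      334
add column salary_plus_2 = t['salary'] + 2:
      salary  salary_plus_2
name                       
Omar     387            389
Wes      334            336
add column scaled = t['salary_plus_2'] * t['salary']:
      salary  salary_plus_2  scaled
name                               
Omar     387            389  150543
Wes      334            336  112224
Then the mean of column 'scaled': 131383.5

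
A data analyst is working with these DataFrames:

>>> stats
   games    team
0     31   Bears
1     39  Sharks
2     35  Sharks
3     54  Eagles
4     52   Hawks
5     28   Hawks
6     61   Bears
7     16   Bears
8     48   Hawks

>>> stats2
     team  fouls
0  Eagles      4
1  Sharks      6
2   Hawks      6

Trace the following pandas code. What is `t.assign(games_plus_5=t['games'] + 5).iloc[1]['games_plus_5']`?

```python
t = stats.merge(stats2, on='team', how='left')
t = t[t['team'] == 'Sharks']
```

merge on 'team' (how='left') → 9 rows:
   games    team  fouls
0     31   Bears    NaN
1     39  Sharks    6.0
2     35  Sharks    6.0
3     54  Eagles    4.0
4     52   Hawks    6.0
5     28   Hawks    6.0
6     61   Bears    NaN
7     16   Bears    NaN
8     48   Hawks    6.0
filter rows where team == 'Sharks':
   games    team  fouls
1     39  Sharks    6.0
2     35  Sharks    6.0
add column games_plus_5 = t['games'] + 5:
   games    team  fouls  games_plus_5
1     39  Sharks    6.0            44
2     35  Sharks    6.0            40
Hence 40.

40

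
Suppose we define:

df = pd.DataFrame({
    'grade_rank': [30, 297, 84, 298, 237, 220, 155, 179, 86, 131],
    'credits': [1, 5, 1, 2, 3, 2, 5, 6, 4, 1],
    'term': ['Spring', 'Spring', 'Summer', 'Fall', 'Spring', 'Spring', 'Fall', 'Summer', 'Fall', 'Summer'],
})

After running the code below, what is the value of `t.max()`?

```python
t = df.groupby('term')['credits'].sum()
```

11

group by term, sum of credits:
term
Fall      11
Spring    11
Summer     8
Name: credits, dtype: int64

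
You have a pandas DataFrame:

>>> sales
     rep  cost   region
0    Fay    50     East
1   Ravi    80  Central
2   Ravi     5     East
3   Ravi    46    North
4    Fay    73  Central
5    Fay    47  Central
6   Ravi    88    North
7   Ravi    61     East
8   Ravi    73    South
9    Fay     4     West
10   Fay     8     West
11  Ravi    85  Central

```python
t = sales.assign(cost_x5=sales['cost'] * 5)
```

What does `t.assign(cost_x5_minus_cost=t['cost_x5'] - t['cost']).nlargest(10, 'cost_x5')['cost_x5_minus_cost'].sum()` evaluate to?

2444

add column cost_x5 = sales['cost'] * 5:
     rep  cost   region  cost_x5
0    Fay    50     East      250
1   Ravi    80  Central      400
2   Ravi     5     East       25
3   Ravi    46    North      230
4    Fay    73  Central      365
5    Fay    47  Central      235
6   Ravi    88    North      440
7   Ravi    61     East      305
8   Ravi    73    South      365
9    Fay     4     West       20
10   Fay     8     West       40
11  Ravi    85  Central      425
add column cost_x5_minus_cost = t['cost_x5'] - t['cost']:
     rep  cost   region  cost_x5  cost_x5_minus_cost
0    Fay    50     East      250                 200
1   Ravi    80  Central      400                 320
2   Ravi     5     East       25                  20
3   Ravi    46    North      230                 184
4    Fay    73  Central      365                 292
5    Fay    47  Central      235                 188
6   Ravi    88    North      440                 352
7   Ravi    61     East      305                 244
8   Ravi    73    South      365                 292
9    Fay     4     West       20                  16
10   Fay     8     West       40                  32
11  Ravi    85  Central      425                 340
take 10 rows with largest cost_x5:
     rep  cost   region  cost_x5  cost_x5_minus_cost
6   Ravi    88    North      440                 352
11  Ravi    85  Central      425                 340
1   Ravi    80  Central      400                 320
4    Fay    73  Central      365                 292
8   Ravi    73    South      365                 292
7   Ravi    61     East      305                 244
0    Fay    50     East      250                 200
5    Fay    47  Central      235                 188
3   Ravi    46    North      230                 184
10   Fay     8     West       40                  32
The sum of column 'cost_x5_minus_cost' is 2444.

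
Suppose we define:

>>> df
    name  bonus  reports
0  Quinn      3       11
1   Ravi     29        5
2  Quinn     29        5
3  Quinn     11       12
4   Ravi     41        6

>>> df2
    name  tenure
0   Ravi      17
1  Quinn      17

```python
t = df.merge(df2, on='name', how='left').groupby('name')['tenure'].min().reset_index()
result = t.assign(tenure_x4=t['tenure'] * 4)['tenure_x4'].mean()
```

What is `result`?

68.0

merge on 'name' (how='left') → 5 rows:
    name  bonus  reports  tenure
0  Quinn      3       11      17
1   Ravi     29        5      17
2  Quinn     29        5      17
3  Quinn     11       12      17
4   Ravi     41        6      17
group by name, min of tenure:
name
Quinn    17
Ravi     17
Name: tenure, dtype: int64
reset_index():
    name  tenure
0  Quinn      17
1   Ravi      17
add column tenure_x4 = t['tenure'] * 4:
    name  tenure  tenure_x4
0  Quinn      17         68
1   Ravi      17         68
The mean of column 'tenure_x4' is 68.0.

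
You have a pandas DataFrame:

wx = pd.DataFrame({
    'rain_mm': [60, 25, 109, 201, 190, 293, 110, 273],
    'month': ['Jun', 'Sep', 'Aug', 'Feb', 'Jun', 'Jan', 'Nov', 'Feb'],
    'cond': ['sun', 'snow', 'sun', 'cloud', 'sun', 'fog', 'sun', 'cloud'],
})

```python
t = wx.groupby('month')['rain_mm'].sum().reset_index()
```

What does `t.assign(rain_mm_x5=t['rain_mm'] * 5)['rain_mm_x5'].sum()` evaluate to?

group by month, sum of rain_mm:
month
Aug    109
Feb    474
Jan    293
Jun    250
Nov    110
Sep     25
Name: rain_mm, dtype: int64
reset_index():
  month  rain_mm
0   Aug      109
1   Feb      474
2   Jan      293
3   Jun      250
4   Nov      110
5   Sep       25
add column rain_mm_x5 = t['rain_mm'] * 5:
  month  rain_mm  rain_mm_x5
0   Aug      109         545
1   Feb      474        2370
2   Jan      293        1465
3   Jun      250        1250
4   Nov      110         550
5   Sep       25         125

6305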